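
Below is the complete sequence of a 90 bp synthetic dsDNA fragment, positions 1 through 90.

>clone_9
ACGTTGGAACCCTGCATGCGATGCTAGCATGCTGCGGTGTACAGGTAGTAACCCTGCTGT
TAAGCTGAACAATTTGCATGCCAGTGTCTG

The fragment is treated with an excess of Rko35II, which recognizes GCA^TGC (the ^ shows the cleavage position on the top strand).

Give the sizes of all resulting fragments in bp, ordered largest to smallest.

Rko35II sites (GCATGC) start at positions 14, 27, 76.
Rko35II cuts after base 3 of each site, so after positions 16, 29, 78.
Linear molecule, 3 cuts → 4 fragments:
  1–16 → 16 bp
  17–29 → 13 bp
  30–78 → 49 bp
  79–90 → 12 bp
Sorted largest to smallest: 49, 16, 13, 12 bp.

49, 16, 13, 12 bp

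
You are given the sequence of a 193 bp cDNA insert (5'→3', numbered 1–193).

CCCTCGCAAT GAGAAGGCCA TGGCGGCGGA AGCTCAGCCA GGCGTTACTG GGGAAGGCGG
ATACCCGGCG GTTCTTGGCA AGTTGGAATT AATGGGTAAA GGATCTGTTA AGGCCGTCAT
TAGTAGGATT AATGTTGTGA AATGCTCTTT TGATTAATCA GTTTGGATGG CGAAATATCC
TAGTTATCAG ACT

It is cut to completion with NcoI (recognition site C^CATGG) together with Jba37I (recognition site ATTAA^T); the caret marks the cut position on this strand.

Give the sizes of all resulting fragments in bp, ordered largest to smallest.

74, 40, 36, 25, 18 bp

The NcoI site (CCATGG) starts at position 18.
NcoI cuts after the first base of each site, so after position 18.
Jba37I sites (ATTAAT) start at positions 88, 128, 153.
Jba37I cuts after base 5 of each site (before the last base), so after positions 92, 132, 157.
Combined cut positions: 18, 92, 132, 157.
Linear molecule, 4 cuts → 5 fragments:
  1–18 → 18 bp
  19–92 → 74 bp
  93–132 → 40 bp
  133–157 → 25 bp
  158–193 → 36 bp
Sorted largest to smallest: 74, 40, 36, 25, 18 bp.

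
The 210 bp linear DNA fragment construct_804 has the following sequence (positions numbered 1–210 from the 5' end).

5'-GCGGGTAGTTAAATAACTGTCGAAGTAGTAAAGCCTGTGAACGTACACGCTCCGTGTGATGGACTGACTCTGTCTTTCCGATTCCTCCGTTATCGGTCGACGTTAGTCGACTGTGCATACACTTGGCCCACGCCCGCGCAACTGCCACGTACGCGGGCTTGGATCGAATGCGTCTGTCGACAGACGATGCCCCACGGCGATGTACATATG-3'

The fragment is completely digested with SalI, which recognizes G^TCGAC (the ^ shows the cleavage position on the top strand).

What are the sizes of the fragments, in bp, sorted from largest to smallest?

96, 70, 34, 10 bp

SalI sites (GTCGAC) start at positions 96, 106, 176.
SalI cuts after the first base of each site, so after positions 96, 106, 176.
Linear molecule, 3 cuts → 4 fragments:
  1–96 → 96 bp
  97–106 → 10 bp
  107–176 → 70 bp
  177–210 → 34 bp
Sorted largest to smallest: 96, 70, 34, 10 bp.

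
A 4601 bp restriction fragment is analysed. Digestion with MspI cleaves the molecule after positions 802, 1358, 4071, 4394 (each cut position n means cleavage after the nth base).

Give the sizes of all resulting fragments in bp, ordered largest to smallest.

2713, 802, 556, 323, 207 bp

Linear molecule, 4 cuts → 5 fragments:
  802 − 0 = 802 bp
  1358 − 802 = 556 bp
  4071 − 1358 = 2713 bp
  4394 − 4071 = 323 bp
  4601 − 4394 = 207 bp
Sorted largest to smallest: 2713, 802, 556, 323, 207 bp.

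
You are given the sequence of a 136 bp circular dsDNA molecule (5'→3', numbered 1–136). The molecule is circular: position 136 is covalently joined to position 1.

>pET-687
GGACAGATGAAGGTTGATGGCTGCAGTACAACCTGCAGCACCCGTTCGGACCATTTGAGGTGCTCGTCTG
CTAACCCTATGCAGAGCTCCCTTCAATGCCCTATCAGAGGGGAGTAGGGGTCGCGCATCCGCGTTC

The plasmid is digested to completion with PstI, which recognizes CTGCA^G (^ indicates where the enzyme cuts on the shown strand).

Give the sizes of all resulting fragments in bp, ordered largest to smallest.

PstI sites (CTGCAG) start at positions 21, 33.
PstI cuts after base 5 of each site (before the last base), so after positions 25, 37.
Circular molecule, 2 cuts → 2 fragments:
  26–37 → 12 bp
  38–136 then 1–25 → 99 + 25 = 124 bp
Sorted largest to smallest: 124, 12 bp.

124, 12 bp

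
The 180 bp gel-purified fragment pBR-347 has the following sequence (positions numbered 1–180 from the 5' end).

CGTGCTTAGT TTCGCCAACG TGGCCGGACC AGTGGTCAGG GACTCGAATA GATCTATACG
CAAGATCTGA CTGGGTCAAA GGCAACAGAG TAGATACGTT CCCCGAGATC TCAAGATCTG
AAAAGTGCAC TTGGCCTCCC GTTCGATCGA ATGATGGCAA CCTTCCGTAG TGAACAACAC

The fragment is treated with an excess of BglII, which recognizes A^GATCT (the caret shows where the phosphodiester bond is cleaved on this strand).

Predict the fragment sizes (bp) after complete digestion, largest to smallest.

66, 50, 43, 13, 8 bp

BglII sites (AGATCT) start at positions 50, 63, 106, 114.
BglII cuts after the first base of each site, so after positions 50, 63, 106, 114.
Linear molecule, 4 cuts → 5 fragments:
  1–50 → 50 bp
  51–63 → 13 bp
  64–106 → 43 bp
  107–114 → 8 bp
  115–180 → 66 bp
Sorted largest to smallest: 66, 50, 43, 13, 8 bp.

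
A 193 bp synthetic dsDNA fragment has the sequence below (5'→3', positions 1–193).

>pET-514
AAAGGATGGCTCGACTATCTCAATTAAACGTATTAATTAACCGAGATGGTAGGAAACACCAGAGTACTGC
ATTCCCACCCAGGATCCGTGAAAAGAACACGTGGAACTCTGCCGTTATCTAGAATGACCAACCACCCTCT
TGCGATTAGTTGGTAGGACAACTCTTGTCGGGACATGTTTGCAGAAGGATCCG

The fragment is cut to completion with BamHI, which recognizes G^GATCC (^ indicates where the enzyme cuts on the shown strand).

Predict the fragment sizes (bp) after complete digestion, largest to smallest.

BamHI sites (GGATCC) start at positions 82, 187.
BamHI cuts after the first base of each site, so after positions 82, 187.
Linear molecule, 2 cuts → 3 fragments:
  1–82 → 82 bp
  83–187 → 105 bp
  188–193 → 6 bp
Sorted largest to smallest: 105, 82, 6 bp.

105, 82, 6 bp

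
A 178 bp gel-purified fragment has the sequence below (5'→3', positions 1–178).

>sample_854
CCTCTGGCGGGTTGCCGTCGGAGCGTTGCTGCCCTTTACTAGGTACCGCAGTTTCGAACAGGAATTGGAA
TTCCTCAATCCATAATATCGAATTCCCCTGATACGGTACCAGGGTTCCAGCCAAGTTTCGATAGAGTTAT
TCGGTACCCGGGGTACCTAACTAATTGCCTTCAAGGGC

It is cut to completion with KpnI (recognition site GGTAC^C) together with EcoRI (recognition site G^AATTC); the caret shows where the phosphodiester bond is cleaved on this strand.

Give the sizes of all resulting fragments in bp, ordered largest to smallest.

KpnI sites (GGTACC) start at positions 42, 105, 143, 152.
KpnI cuts after base 5 of each site (before the last base), so after positions 46, 109, 147, 156.
EcoRI sites (GAATTC) start at positions 68, 90.
EcoRI cuts after the first base of each site, so after positions 68, 90.
Combined cut positions: 46, 68, 90, 109, 147, 156.
Linear molecule, 6 cuts → 7 fragments:
  1–46 → 46 bp
  47–68 → 22 bp
  69–90 → 22 bp
  91–109 → 19 bp
  110–147 → 38 bp
  148–156 → 9 bp
  157–178 → 22 bp
Sorted largest to smallest: 46, 38, 22, 22, 22, 19, 9 bp.

46, 38, 22, 22, 22, 19, 9 bp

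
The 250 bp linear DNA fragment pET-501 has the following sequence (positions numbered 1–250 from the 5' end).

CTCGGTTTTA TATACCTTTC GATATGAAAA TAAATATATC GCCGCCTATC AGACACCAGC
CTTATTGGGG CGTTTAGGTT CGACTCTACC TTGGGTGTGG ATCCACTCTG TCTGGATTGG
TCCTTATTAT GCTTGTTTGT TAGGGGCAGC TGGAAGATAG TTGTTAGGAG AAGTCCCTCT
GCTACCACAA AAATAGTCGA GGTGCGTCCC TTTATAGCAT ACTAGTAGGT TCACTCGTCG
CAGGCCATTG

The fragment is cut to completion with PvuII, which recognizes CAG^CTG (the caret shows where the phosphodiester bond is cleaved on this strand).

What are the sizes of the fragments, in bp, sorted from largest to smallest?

The PvuII site (CAGCTG) starts at position 147.
PvuII cuts after base 3 of each site, so after position 149.
Linear molecule, 1 cut → 2 fragments:
  1–149 → 149 bp
  150–250 → 101 bp
Sorted largest to smallest: 149, 101 bp.

149, 101 bp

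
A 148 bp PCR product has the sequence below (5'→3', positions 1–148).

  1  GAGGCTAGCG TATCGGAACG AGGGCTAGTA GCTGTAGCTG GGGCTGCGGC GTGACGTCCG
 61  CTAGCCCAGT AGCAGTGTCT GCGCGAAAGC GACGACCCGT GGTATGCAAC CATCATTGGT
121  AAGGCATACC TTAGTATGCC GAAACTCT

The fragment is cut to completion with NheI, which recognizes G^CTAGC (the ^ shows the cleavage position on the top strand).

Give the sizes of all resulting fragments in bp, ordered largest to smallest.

88, 56, 4 bp

NheI sites (GCTAGC) start at positions 4, 60.
NheI cuts after the first base of each site, so after positions 4, 60.
Linear molecule, 2 cuts → 3 fragments:
  1–4 → 4 bp
  5–60 → 56 bp
  61–148 → 88 bp
Sorted largest to smallest: 88, 56, 4 bp.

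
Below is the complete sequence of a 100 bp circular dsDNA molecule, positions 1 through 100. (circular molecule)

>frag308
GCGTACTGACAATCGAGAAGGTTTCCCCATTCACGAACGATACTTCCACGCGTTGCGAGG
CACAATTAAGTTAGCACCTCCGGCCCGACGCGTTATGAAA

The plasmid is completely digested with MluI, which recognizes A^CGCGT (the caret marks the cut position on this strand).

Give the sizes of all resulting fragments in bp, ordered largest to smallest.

MluI sites (ACGCGT) start at positions 48, 88.
MluI cuts after the first base of each site, so after positions 48, 88.
Circular molecule, 2 cuts → 2 fragments:
  49–88 → 40 bp
  89–100 then 1–48 → 12 + 48 = 60 bp
Sorted largest to smallest: 60, 40 bp.

60, 40 bp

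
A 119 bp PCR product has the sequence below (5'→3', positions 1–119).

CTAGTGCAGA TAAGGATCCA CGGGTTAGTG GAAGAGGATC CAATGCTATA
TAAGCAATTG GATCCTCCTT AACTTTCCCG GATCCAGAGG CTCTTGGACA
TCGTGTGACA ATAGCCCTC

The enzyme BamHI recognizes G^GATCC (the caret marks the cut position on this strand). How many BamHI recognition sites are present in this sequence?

GGATCC occurs starting at positions 14, 36, 60, 80.
BamHI cuts at 4 sites.

4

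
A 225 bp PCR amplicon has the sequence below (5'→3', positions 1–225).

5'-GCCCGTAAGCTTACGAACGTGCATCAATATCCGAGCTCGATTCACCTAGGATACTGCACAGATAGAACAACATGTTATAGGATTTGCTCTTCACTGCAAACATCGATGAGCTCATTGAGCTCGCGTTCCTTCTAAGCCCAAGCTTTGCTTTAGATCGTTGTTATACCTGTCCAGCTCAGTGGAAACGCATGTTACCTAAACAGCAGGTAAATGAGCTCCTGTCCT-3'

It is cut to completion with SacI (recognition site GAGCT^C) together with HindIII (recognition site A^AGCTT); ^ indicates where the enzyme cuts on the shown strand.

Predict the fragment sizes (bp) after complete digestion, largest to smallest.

77, 75, 30, 19, 9, 8, 7 bp

SacI sites (GAGCTC) start at positions 33, 108, 117, 213.
SacI cuts after base 5 of each site (before the last base), so after positions 37, 112, 121, 217.
HindIII sites (AAGCTT) start at positions 7, 140.
HindIII cuts after the first base of each site, so after positions 7, 140.
Combined cut positions: 7, 37, 112, 121, 140, 217.
Linear molecule, 6 cuts → 7 fragments:
  1–7 → 7 bp
  8–37 → 30 bp
  38–112 → 75 bp
  113–121 → 9 bp
  122–140 → 19 bp
  141–217 → 77 bp
  218–225 → 8 bp
Sorted largest to smallest: 77, 75, 30, 19, 9, 8, 7 bp.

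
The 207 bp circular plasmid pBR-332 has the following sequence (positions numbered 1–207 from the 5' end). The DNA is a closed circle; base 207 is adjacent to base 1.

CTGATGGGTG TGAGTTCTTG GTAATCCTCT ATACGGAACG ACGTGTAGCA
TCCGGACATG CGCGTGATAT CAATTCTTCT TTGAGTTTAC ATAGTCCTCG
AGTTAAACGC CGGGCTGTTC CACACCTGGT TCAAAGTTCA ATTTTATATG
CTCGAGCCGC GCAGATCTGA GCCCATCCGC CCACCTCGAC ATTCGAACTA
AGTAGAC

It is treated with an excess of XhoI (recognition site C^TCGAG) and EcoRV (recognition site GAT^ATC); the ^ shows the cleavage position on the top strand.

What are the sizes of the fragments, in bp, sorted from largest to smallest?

124, 54, 29 bp

XhoI sites (CTCGAG) start at positions 97, 151.
XhoI cuts after the first base of each site, so after positions 97, 151.
The EcoRV site (GATATC) starts at position 66.
EcoRV cuts after base 3 of each site, so after position 68.
Combined cut positions: 68, 97, 151.
Circular molecule, 3 cuts → 3 fragments:
  69–97 → 29 bp
  98–151 → 54 bp
  152–207 then 1–68 → 56 + 68 = 124 bp
Sorted largest to smallest: 124, 54, 29 bp.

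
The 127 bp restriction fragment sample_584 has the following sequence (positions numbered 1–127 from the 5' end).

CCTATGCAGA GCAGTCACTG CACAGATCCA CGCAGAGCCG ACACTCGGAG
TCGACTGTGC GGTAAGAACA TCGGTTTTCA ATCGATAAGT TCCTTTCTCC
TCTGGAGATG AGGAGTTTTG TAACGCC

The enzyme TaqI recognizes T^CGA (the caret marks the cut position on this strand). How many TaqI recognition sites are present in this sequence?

2

TCGA occurs starting at positions 51, 82.
TaqI cuts at 2 sites.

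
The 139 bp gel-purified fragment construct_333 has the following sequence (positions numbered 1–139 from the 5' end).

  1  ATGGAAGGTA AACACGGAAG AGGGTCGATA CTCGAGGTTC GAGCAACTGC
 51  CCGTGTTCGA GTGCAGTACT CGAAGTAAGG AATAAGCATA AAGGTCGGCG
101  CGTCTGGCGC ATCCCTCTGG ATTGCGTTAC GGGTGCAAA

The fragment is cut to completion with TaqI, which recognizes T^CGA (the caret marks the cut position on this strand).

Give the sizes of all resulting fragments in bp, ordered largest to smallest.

TaqI sites (TCGA) start at positions 25, 32, 39, 57, 70.
TaqI cuts after the first base of each site, so after positions 25, 32, 39, 57, 70.
Linear molecule, 5 cuts → 6 fragments:
  1–25 → 25 bp
  26–32 → 7 bp
  33–39 → 7 bp
  40–57 → 18 bp
  58–70 → 13 bp
  71–139 → 69 bp
Sorted largest to smallest: 69, 25, 18, 13, 7, 7 bp.

69, 25, 18, 13, 7, 7 bp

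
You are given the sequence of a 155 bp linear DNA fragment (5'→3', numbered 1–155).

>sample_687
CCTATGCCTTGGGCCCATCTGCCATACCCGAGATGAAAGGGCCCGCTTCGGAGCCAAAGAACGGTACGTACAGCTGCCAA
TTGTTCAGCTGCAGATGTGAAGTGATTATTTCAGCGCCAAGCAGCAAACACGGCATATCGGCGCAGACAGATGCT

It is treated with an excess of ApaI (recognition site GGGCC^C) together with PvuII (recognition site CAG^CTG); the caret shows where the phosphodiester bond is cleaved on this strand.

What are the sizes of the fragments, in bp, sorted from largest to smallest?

67, 30, 28, 15, 15 bp

ApaI sites (GGGCCC) start at positions 11, 39.
ApaI cuts after base 5 of each site (before the last base), so after positions 15, 43.
PvuII sites (CAGCTG) start at positions 71, 86.
PvuII cuts after base 3 of each site, so after positions 73, 88.
Combined cut positions: 15, 43, 73, 88.
Linear molecule, 4 cuts → 5 fragments:
  1–15 → 15 bp
  16–43 → 28 bp
  44–73 → 30 bp
  74–88 → 15 bp
  89–155 → 67 bp
Sorted largest to smallest: 67, 30, 28, 15, 15 bp.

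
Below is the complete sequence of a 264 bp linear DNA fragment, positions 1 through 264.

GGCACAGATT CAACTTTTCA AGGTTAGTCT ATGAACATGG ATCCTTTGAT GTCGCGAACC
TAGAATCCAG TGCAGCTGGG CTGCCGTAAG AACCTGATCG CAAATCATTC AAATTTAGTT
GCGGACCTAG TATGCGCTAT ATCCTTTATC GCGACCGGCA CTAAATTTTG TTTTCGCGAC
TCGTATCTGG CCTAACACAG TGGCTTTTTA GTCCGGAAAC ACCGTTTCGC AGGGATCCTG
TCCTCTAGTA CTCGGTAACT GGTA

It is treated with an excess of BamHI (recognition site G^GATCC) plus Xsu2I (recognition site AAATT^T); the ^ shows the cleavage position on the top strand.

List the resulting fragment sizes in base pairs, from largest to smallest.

76, 66, 52, 39, 31 bp

BamHI sites (GGATCC) start at positions 39, 233.
BamHI cuts after the first base of each site, so after positions 39, 233.
Xsu2I sites (AAATTT) start at positions 111, 163.
Xsu2I cuts after base 5 of each site (before the last base), so after positions 115, 167.
Combined cut positions: 39, 115, 167, 233.
Linear molecule, 4 cuts → 5 fragments:
  1–39 → 39 bp
  40–115 → 76 bp
  116–167 → 52 bp
  168–233 → 66 bp
  234–264 → 31 bp
Sorted largest to smallest: 76, 66, 52, 39, 31 bp.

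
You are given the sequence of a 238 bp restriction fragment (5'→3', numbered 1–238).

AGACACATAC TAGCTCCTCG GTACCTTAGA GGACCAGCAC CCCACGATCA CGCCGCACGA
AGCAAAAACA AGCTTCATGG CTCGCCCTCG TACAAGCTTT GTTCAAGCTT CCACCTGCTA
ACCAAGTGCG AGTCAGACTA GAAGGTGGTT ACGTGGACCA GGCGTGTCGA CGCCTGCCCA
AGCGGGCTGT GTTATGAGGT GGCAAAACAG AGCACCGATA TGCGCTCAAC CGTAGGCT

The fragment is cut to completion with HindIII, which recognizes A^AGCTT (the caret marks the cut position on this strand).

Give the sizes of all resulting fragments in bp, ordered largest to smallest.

HindIII sites (AAGCTT) start at positions 70, 94, 105.
HindIII cuts after the first base of each site, so after positions 70, 94, 105.
Linear molecule, 3 cuts → 4 fragments:
  1–70 → 70 bp
  71–94 → 24 bp
  95–105 → 11 bp
  106–238 → 133 bp
Sorted largest to smallest: 133, 70, 24, 11 bp.

133, 70, 24, 11 bp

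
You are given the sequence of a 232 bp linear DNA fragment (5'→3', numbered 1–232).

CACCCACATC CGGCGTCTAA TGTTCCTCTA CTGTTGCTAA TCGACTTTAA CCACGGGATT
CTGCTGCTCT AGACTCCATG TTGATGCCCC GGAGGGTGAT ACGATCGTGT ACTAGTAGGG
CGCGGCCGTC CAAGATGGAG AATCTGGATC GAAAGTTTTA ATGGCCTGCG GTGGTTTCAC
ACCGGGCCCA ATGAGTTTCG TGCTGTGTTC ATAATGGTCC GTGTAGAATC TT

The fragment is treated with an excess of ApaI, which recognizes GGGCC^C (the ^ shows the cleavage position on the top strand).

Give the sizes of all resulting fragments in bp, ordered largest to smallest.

188, 44 bp

The ApaI site (GGGCCC) starts at position 184.
ApaI cuts after base 5 of each site (before the last base), so after position 188.
Linear molecule, 1 cut → 2 fragments:
  1–188 → 188 bp
  189–232 → 44 bp
Sorted largest to smallest: 188, 44 bp.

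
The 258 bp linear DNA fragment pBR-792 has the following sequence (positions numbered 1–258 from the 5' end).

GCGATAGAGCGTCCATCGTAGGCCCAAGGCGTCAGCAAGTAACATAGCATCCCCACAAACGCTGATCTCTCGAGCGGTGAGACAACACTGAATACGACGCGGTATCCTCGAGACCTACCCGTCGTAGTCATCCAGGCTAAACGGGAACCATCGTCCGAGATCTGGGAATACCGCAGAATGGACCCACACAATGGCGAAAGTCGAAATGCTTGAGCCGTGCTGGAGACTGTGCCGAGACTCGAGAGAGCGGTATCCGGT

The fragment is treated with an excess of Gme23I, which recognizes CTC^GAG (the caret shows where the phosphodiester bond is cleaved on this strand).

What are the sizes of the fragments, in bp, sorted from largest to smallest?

131, 71, 38, 18 bp

Gme23I sites (CTCGAG) start at positions 69, 107, 238.
Gme23I cuts after base 3 of each site, so after positions 71, 109, 240.
Linear molecule, 3 cuts → 4 fragments:
  1–71 → 71 bp
  72–109 → 38 bp
  110–240 → 131 bp
  241–258 → 18 bp
Sorted largest to smallest: 131, 71, 38, 18 bp.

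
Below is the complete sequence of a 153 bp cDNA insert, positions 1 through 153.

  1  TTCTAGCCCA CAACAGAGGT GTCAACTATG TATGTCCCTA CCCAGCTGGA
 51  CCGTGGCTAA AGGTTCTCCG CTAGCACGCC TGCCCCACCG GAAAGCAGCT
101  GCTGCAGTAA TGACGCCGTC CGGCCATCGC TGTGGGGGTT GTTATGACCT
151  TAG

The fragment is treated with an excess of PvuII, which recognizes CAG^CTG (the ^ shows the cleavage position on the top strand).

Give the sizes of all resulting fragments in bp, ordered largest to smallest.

PvuII sites (CAGCTG) start at positions 43, 96.
PvuII cuts after base 3 of each site, so after positions 45, 98.
Linear molecule, 2 cuts → 3 fragments:
  1–45 → 45 bp
  46–98 → 53 bp
  99–153 → 55 bp
Sorted largest to smallest: 55, 53, 45 bp.

55, 53, 45 bp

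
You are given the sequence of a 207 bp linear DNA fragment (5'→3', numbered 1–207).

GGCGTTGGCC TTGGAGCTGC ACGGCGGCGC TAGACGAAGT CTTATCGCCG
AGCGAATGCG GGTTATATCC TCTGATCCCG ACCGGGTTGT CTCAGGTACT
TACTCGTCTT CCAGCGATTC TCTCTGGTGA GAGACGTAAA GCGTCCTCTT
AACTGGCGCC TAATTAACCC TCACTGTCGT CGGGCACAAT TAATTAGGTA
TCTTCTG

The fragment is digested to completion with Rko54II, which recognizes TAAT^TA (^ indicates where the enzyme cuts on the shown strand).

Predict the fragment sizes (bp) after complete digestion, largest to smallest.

Rko54II sites (TAATTA) start at positions 161, 191.
Rko54II cuts after base 4 of each site, so after positions 164, 194.
Linear molecule, 2 cuts → 3 fragments:
  1–164 → 164 bp
  165–194 → 30 bp
  195–207 → 13 bp
Sorted largest to smallest: 164, 30, 13 bp.

164, 30, 13 bp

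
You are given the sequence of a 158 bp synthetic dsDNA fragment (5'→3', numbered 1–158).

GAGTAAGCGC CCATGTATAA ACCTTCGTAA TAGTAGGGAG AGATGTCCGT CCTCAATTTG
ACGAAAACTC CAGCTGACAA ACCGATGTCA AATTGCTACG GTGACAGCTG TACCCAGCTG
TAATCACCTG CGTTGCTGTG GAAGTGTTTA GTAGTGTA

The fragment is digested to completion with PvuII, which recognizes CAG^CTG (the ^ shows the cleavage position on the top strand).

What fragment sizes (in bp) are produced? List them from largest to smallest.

PvuII sites (CAGCTG) start at positions 71, 105, 115.
PvuII cuts after base 3 of each site, so after positions 73, 107, 117.
Linear molecule, 3 cuts → 4 fragments:
  1–73 → 73 bp
  74–107 → 34 bp
  108–117 → 10 bp
  118–158 → 41 bp
Sorted largest to smallest: 73, 41, 34, 10 bp.

73, 41, 34, 10 bp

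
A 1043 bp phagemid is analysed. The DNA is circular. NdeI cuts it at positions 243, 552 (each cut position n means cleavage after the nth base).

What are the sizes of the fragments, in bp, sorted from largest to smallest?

Circular molecule, 2 cuts → 2 fragments:
  552 − 243 = 309 bp
  wrap: 1043 − 552 + 243 = 734 bp
Sorted largest to smallest: 734, 309 bp.

734, 309 bp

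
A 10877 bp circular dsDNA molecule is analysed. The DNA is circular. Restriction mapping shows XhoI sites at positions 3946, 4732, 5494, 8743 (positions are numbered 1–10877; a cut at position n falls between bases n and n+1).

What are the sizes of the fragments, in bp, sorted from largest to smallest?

6080, 3249, 786, 762 bp

Circular molecule, 4 cuts → 4 fragments:
  4732 − 3946 = 786 bp
  5494 − 4732 = 762 bp
  8743 − 5494 = 3249 bp
  wrap: 10877 − 8743 + 3946 = 6080 bp
Sorted largest to smallest: 6080, 3249, 786, 762 bp.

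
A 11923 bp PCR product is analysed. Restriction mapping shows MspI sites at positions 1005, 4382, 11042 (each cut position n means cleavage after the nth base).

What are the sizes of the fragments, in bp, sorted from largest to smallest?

6660, 3377, 1005, 881 bp

Linear molecule, 3 cuts → 4 fragments:
  1005 − 0 = 1005 bp
  4382 − 1005 = 3377 bp
  11042 − 4382 = 6660 bp
  11923 − 11042 = 881 bp
Sorted largest to smallest: 6660, 3377, 1005, 881 bp.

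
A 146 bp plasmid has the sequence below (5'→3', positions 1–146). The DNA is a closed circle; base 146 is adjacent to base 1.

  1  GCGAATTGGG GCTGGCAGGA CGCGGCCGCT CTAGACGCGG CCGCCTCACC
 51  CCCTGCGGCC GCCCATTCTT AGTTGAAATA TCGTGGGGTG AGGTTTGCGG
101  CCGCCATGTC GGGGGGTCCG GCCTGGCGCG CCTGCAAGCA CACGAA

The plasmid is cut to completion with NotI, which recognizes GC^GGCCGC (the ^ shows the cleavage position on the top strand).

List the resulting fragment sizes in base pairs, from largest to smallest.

NotI sites (GCGGCCGC) start at positions 22, 37, 55, 97.
NotI cuts after base 2 of each site, so after positions 23, 38, 56, 98.
Circular molecule, 4 cuts → 4 fragments:
  24–38 → 15 bp
  39–56 → 18 bp
  57–98 → 42 bp
  99–146 then 1–23 → 48 + 23 = 71 bp
Sorted largest to smallest: 71, 42, 18, 15 bp.

71, 42, 18, 15 bp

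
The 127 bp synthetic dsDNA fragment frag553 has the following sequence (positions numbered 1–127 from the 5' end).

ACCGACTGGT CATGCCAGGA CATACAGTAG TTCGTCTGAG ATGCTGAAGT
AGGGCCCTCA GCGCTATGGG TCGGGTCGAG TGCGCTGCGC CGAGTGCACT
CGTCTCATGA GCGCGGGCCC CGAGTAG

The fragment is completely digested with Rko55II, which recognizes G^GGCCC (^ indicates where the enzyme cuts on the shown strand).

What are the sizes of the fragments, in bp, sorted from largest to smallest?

Rko55II sites (GGGCCC) start at positions 52, 115.
Rko55II cuts after the first base of each site, so after positions 52, 115.
Linear molecule, 2 cuts → 3 fragments:
  1–52 → 52 bp
  53–115 → 63 bp
  116–127 → 12 bp
Sorted largest to smallest: 63, 52, 12 bp.

63, 52, 12 bp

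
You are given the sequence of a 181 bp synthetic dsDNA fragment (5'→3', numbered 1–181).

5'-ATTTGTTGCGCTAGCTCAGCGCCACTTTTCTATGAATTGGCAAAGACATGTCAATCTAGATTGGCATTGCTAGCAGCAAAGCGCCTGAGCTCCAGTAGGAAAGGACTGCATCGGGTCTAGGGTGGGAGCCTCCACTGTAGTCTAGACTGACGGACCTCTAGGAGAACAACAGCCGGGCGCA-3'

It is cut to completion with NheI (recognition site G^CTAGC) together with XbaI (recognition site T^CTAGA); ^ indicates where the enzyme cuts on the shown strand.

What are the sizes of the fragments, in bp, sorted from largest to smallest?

NheI sites (GCTAGC) start at positions 10, 69.
NheI cuts after the first base of each site, so after positions 10, 69.
XbaI sites (TCTAGA) start at positions 55, 141.
XbaI cuts after the first base of each site, so after positions 55, 141.
Combined cut positions: 10, 55, 69, 141.
Linear molecule, 4 cuts → 5 fragments:
  1–10 → 10 bp
  11–55 → 45 bp
  56–69 → 14 bp
  70–141 → 72 bp
  142–181 → 40 bp
Sorted largest to smallest: 72, 45, 40, 14, 10 bp.

72, 45, 40, 14, 10 bp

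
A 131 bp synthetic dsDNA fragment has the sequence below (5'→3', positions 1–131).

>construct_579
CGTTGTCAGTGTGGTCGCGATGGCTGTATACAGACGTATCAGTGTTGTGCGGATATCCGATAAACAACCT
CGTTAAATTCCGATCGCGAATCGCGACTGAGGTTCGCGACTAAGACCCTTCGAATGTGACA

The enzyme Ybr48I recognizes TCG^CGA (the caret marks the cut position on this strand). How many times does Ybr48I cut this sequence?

TCGCGA occurs starting at positions 15, 84, 91, 104.
Ybr48I cuts at 4 sites.

4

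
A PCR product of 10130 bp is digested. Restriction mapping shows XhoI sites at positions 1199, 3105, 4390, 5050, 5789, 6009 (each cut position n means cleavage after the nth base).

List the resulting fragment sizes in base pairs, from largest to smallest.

4121, 1906, 1285, 1199, 739, 660, 220 bp

Linear molecule, 6 cuts → 7 fragments:
  1199 − 0 = 1199 bp
  3105 − 1199 = 1906 bp
  4390 − 3105 = 1285 bp
  5050 − 4390 = 660 bp
  5789 − 5050 = 739 bp
  6009 − 5789 = 220 bp
  10130 − 6009 = 4121 bp
Sorted largest to smallest: 4121, 1906, 1285, 1199, 739, 660, 220 bp.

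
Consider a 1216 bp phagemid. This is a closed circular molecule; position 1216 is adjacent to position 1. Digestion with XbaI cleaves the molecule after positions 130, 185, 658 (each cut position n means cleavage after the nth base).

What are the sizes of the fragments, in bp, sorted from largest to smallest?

Circular molecule, 3 cuts → 3 fragments:
  185 − 130 = 55 bp
  658 − 185 = 473 bp
  wrap: 1216 − 658 + 130 = 688 bp
Sorted largest to smallest: 688, 473, 55 bp.

688, 473, 55 bp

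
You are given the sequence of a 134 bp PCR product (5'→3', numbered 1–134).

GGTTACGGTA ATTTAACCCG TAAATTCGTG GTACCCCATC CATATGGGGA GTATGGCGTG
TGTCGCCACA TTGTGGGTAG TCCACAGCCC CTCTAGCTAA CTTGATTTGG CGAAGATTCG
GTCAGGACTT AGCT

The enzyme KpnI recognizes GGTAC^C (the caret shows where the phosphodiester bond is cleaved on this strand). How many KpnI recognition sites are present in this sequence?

1

GGTACC occurs starting at position 30.
KpnI cuts at 1 site.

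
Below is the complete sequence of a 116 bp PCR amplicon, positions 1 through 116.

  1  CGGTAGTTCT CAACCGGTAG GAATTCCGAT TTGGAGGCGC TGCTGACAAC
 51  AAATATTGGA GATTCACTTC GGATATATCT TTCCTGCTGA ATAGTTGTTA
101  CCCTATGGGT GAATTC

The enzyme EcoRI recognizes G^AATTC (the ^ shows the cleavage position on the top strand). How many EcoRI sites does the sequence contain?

GAATTC occurs starting at positions 21, 111.
EcoRI cuts at 2 sites.

2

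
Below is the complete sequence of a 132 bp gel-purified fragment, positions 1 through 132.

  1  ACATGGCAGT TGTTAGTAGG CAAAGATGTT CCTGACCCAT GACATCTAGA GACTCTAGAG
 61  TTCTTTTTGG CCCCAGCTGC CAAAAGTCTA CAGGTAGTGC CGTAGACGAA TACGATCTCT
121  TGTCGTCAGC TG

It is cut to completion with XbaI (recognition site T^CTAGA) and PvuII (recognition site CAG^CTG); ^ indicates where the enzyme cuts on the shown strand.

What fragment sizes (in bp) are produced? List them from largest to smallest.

53, 45, 22, 9, 3 bp

XbaI sites (TCTAGA) start at positions 45, 54.
XbaI cuts after the first base of each site, so after positions 45, 54.
PvuII sites (CAGCTG) start at positions 74, 127.
PvuII cuts after base 3 of each site, so after positions 76, 129.
Combined cut positions: 45, 54, 76, 129.
Linear molecule, 4 cuts → 5 fragments:
  1–45 → 45 bp
  46–54 → 9 bp
  55–76 → 22 bp
  77–129 → 53 bp
  130–132 → 3 bp
Sorted largest to smallest: 53, 45, 22, 9, 3 bp.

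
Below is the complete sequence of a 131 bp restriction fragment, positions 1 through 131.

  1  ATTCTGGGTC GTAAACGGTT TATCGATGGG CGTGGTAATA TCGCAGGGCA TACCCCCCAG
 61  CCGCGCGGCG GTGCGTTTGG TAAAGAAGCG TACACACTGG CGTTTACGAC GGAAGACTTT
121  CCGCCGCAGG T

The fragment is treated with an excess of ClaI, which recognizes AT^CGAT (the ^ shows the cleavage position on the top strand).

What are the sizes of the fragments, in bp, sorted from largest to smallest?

The ClaI site (ATCGAT) starts at position 22.
ClaI cuts after base 2 of each site, so after position 23.
Linear molecule, 1 cut → 2 fragments:
  1–23 → 23 bp
  24–131 → 108 bp
Sorted largest to smallest: 108, 23 bp.

108, 23 bp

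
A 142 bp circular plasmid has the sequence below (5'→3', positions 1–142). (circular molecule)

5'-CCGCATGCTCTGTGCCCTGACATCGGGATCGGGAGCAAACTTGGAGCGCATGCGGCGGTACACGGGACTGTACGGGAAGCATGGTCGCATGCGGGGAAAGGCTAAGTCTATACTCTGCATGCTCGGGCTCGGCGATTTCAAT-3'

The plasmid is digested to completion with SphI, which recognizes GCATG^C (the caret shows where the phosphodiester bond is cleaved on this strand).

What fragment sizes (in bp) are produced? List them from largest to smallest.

45, 39, 30, 28 bp

SphI sites (GCATGC) start at positions 3, 48, 87, 117.
SphI cuts after base 5 of each site (before the last base), so after positions 7, 52, 91, 121.
Circular molecule, 4 cuts → 4 fragments:
  8–52 → 45 bp
  53–91 → 39 bp
  92–121 → 30 bp
  122–142 then 1–7 → 21 + 7 = 28 bp
Sorted largest to smallest: 45, 39, 30, 28 bp.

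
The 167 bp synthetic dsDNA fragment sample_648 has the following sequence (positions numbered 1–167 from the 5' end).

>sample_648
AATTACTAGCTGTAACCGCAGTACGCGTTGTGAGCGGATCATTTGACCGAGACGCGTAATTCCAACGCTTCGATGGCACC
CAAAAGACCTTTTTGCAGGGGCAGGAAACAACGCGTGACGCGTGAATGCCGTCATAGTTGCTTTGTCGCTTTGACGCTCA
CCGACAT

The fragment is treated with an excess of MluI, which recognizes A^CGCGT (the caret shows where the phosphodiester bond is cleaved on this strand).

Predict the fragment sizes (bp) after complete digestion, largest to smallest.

MluI sites (ACGCGT) start at positions 23, 52, 111, 118.
MluI cuts after the first base of each site, so after positions 23, 52, 111, 118.
Linear molecule, 4 cuts → 5 fragments:
  1–23 → 23 bp
  24–52 → 29 bp
  53–111 → 59 bp
  112–118 → 7 bp
  119–167 → 49 bp
Sorted largest to smallest: 59, 49, 29, 23, 7 bp.

59, 49, 29, 23, 7 bp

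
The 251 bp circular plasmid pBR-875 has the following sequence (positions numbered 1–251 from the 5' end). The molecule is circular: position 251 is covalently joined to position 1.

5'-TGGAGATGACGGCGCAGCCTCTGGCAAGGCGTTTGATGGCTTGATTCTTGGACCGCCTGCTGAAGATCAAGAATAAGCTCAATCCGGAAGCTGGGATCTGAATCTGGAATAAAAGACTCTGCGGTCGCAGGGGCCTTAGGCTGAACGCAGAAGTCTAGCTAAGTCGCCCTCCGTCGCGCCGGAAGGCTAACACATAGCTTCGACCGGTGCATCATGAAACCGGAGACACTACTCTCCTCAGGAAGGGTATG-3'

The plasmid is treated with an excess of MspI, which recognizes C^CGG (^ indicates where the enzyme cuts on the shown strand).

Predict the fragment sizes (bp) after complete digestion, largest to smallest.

MspI sites (CCGG) start at positions 84, 179, 204, 220.
MspI cuts after the first base of each site, so after positions 84, 179, 204, 220.
Circular molecule, 4 cuts → 4 fragments:
  85–179 → 95 bp
  180–204 → 25 bp
  205–220 → 16 bp
  221–251 then 1–84 → 31 + 84 = 115 bp
Sorted largest to smallest: 115, 95, 25, 16 bp.

115, 95, 25, 16 bp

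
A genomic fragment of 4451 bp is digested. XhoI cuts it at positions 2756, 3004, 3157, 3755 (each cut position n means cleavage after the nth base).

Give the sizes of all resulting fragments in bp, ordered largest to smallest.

Linear molecule, 4 cuts → 5 fragments:
  2756 − 0 = 2756 bp
  3004 − 2756 = 248 bp
  3157 − 3004 = 153 bp
  3755 − 3157 = 598 bp
  4451 − 3755 = 696 bp
Sorted largest to smallest: 2756, 696, 598, 248, 153 bp.

2756, 696, 598, 248, 153 bp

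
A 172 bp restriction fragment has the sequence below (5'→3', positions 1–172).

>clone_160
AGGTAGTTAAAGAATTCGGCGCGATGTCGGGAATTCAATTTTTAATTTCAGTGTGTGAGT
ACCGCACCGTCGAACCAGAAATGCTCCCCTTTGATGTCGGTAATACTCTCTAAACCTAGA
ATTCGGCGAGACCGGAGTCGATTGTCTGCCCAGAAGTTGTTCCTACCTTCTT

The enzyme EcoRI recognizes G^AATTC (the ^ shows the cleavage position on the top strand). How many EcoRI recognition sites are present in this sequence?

GAATTC occurs starting at positions 12, 31, 119.
EcoRI cuts at 3 sites.

3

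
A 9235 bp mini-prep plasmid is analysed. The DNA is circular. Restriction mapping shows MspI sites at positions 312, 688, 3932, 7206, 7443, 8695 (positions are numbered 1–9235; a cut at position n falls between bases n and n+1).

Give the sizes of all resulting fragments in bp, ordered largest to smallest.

3274, 3244, 1252, 852, 376, 237 bp

Circular molecule, 6 cuts → 6 fragments:
  688 − 312 = 376 bp
  3932 − 688 = 3244 bp
  7206 − 3932 = 3274 bp
  7443 − 7206 = 237 bp
  8695 − 7443 = 1252 bp
  wrap: 9235 − 8695 + 312 = 852 bp
Sorted largest to smallest: 3274, 3244, 1252, 852, 376, 237 bp.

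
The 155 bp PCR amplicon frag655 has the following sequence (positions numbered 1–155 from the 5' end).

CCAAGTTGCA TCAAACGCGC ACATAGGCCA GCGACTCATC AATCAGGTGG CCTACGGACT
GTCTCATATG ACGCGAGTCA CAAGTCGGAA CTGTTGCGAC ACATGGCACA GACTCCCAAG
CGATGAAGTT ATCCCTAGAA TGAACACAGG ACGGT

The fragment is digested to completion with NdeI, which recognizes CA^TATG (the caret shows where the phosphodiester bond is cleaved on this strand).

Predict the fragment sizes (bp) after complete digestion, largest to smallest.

89, 66 bp

The NdeI site (CATATG) starts at position 65.
NdeI cuts after base 2 of each site, so after position 66.
Linear molecule, 1 cut → 2 fragments:
  1–66 → 66 bp
  67–155 → 89 bp
Sorted largest to smallest: 89, 66 bp.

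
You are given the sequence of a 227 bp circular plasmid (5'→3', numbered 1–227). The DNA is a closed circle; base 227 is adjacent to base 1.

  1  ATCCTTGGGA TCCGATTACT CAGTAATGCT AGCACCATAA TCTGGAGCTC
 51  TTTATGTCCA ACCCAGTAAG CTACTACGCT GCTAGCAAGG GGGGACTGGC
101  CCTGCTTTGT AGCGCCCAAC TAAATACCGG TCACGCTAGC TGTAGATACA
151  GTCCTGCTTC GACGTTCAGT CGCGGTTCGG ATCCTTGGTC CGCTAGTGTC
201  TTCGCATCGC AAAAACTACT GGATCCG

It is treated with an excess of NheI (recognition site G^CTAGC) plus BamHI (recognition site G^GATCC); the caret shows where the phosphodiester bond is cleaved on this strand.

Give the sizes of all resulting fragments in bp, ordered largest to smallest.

54, 53, 44, 42, 20, 14 bp

NheI sites (GCTAGC) start at positions 28, 81, 135.
NheI cuts after the first base of each site, so after positions 28, 81, 135.
BamHI sites (GGATCC) start at positions 8, 179, 221.
BamHI cuts after the first base of each site, so after positions 8, 179, 221.
Combined cut positions: 8, 28, 81, 135, 179, 221.
Circular molecule, 6 cuts → 6 fragments:
  9–28 → 20 bp
  29–81 → 53 bp
  82–135 → 54 bp
  136–179 → 44 bp
  180–221 → 42 bp
  222–227 then 1–8 → 6 + 8 = 14 bp
Sorted largest to smallest: 54, 53, 44, 42, 20, 14 bp.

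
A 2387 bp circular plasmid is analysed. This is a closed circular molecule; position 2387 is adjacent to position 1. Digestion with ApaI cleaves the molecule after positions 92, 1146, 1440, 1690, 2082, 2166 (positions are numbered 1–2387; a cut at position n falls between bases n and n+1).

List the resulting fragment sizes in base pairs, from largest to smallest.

1054, 392, 313, 294, 250, 84 bp

Circular molecule, 6 cuts → 6 fragments:
  1146 − 92 = 1054 bp
  1440 − 1146 = 294 bp
  1690 − 1440 = 250 bp
  2082 − 1690 = 392 bp
  2166 − 2082 = 84 bp
  wrap: 2387 − 2166 + 92 = 313 bp
Sorted largest to smallest: 1054, 392, 313, 294, 250, 84 bp.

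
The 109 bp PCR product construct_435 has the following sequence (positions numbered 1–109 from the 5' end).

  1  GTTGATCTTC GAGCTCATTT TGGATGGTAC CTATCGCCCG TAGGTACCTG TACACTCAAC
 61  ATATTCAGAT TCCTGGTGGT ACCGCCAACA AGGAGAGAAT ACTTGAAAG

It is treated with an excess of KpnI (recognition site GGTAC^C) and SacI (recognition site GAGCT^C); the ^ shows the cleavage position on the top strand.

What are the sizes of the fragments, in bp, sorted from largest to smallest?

35, 27, 17, 15, 15 bp

KpnI sites (GGTACC) start at positions 26, 43, 78.
KpnI cuts after base 5 of each site (before the last base), so after positions 30, 47, 82.
The SacI site (GAGCTC) starts at position 11.
SacI cuts after base 5 of each site (before the last base), so after position 15.
Combined cut positions: 15, 30, 47, 82.
Linear molecule, 4 cuts → 5 fragments:
  1–15 → 15 bp
  16–30 → 15 bp
  31–47 → 17 bp
  48–82 → 35 bp
  83–109 → 27 bp
Sorted largest to smallest: 35, 27, 17, 15, 15 bp.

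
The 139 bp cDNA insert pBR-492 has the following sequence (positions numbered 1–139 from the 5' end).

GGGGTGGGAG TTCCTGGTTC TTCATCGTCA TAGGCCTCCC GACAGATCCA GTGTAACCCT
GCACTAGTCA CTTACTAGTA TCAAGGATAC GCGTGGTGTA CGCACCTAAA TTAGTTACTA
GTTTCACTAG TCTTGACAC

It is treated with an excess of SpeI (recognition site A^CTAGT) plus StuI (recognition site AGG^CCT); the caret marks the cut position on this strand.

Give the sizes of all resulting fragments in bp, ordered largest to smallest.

43, 34, 29, 13, 11, 9 bp

SpeI sites (ACTAGT) start at positions 63, 74, 117, 126.
SpeI cuts after the first base of each site, so after positions 63, 74, 117, 126.
The StuI site (AGGCCT) starts at position 32.
StuI cuts after base 3 of each site, so after position 34.
Combined cut positions: 34, 63, 74, 117, 126.
Linear molecule, 5 cuts → 6 fragments:
  1–34 → 34 bp
  35–63 → 29 bp
  64–74 → 11 bp
  75–117 → 43 bp
  118–126 → 9 bp
  127–139 → 13 bp
Sorted largest to smallest: 43, 34, 29, 13, 11, 9 bp.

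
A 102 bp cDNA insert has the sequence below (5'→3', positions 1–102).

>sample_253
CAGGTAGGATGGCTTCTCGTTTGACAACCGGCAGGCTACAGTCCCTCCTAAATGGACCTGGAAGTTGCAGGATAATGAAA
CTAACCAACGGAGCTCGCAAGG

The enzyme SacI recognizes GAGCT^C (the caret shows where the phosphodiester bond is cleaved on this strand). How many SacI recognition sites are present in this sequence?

GAGCTC occurs starting at position 91.
SacI cuts at 1 site.

1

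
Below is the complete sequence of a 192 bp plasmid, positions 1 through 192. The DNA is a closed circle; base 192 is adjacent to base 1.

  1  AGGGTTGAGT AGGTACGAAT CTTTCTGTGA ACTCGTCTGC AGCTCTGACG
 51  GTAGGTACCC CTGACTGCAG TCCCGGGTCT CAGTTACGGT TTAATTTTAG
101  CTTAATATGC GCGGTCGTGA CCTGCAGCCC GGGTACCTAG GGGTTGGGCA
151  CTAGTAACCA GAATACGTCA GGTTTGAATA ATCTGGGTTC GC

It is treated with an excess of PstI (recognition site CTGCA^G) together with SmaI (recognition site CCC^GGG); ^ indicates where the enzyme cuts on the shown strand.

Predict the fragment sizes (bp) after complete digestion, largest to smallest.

103, 52, 28, 5, 4 bp

PstI sites (CTGCAG) start at positions 37, 65, 122.
PstI cuts after base 5 of each site (before the last base), so after positions 41, 69, 126.
SmaI sites (CCCGGG) start at positions 72, 128.
SmaI cuts after base 3 of each site, so after positions 74, 130.
Combined cut positions: 41, 69, 74, 126, 130.
Circular molecule, 5 cuts → 5 fragments:
  42–69 → 28 bp
  70–74 → 5 bp
  75–126 → 52 bp
  127–130 → 4 bp
  131–192 then 1–41 → 62 + 41 = 103 bp
Sorted largest to smallest: 103, 52, 28, 5, 4 bp.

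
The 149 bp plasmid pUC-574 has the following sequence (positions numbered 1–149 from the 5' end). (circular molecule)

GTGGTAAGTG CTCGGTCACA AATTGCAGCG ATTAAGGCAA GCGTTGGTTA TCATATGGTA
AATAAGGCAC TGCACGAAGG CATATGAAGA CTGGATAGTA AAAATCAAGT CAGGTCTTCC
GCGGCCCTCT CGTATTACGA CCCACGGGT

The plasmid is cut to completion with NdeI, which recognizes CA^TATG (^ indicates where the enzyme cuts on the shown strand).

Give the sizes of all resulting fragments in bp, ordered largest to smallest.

120, 29 bp

NdeI sites (CATATG) start at positions 52, 81.
NdeI cuts after base 2 of each site, so after positions 53, 82.
Circular molecule, 2 cuts → 2 fragments:
  54–82 → 29 bp
  83–149 then 1–53 → 67 + 53 = 120 bp
Sorted largest to smallest: 120, 29 bp.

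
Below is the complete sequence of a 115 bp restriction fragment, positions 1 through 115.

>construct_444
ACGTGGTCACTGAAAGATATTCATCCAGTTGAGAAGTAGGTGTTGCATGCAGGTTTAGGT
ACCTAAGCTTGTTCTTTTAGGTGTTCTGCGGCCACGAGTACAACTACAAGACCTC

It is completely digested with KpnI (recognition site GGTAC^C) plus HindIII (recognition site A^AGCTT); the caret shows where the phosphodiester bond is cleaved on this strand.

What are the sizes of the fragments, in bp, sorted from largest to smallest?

62, 50, 3 bp

The KpnI site (GGTACC) starts at position 58.
KpnI cuts after base 5 of each site (before the last base), so after position 62.
The HindIII site (AAGCTT) starts at position 65.
HindIII cuts after the first base of each site, so after position 65.
Combined cut positions: 62, 65.
Linear molecule, 2 cuts → 3 fragments:
  1–62 → 62 bp
  63–65 → 3 bp
  66–115 → 50 bp
Sorted largest to smallest: 62, 50, 3 bp.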